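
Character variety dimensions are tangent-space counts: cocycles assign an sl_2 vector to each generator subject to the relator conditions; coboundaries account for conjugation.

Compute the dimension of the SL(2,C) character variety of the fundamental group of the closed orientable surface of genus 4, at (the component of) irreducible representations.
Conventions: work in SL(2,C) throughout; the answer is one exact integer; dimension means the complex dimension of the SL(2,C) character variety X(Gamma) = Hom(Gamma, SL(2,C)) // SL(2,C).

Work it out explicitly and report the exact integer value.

18

Gamma = pi_1(Sigma_4) = < a_1, b_1, ..., a_4, b_4 | prod [a_i, b_i] > has 2g = 8 generators and 1 relator.
Before the relator condition, cocycle space has dim 3*8 = 24.
At an irreducible rho, H^2 = coker(d_2) vanishes (Poincare duality: H^2 is dual to H^0 = invariants = 0), so d_2 is surjective onto sl_2 and dim Z^1 = 24 - 3 = 21.
Coboundaries contribute dim B^1 = 3 (injective at irreducible rho).
Hence dim X = 21 - 3 = 18.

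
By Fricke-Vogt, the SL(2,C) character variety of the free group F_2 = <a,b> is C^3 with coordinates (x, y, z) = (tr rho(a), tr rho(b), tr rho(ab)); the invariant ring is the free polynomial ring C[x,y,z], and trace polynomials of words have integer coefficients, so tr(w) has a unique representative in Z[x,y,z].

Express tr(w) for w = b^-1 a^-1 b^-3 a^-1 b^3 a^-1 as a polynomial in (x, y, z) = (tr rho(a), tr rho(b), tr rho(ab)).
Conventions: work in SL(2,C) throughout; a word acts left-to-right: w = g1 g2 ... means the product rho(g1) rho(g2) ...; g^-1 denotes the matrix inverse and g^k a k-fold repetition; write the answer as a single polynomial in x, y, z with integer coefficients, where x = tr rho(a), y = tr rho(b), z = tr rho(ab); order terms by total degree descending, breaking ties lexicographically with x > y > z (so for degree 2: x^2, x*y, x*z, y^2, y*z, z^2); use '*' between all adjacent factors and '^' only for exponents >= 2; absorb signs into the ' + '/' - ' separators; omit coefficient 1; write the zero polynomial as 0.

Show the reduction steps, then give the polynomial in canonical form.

x*y^5*z^2 - x^2*y^4*z - y^6*z - y^4*z^3 - 2*x*y^3*z^2 + 2*x^2*y^2*z + 6*y^4*z + 2*y^2*z^3 + x*y*z^2 - 9*y^2*z - z^3 - x*y + 3*z

trace(b^2) = trace(b)*trace(b) - trace(1)   [square of b] = y^2 - 2
trace(b^2 a) = trace(b)*trace(a b) - trace(a)   [square of b] = y*z - x
trace(a^-1 b^2) = trace(b^2)*trace(a) - trace(b^2 a)   [inverse elimination on a] = x*y^2 - y*z - x
trace(a^-1 b^2 a^-1) = trace(a^-1 b^2)*trace(a) - trace(a^-1 b^2 a)   [inverse elimination on a] = x^2*y^2 - x*y*z - x^2 - y^2 + 2
trace(b^3) = trace(b)*trace(b^2) - trace(b)   [square of b] = y^3 - 3*y
trace(b^3 a) = trace(b)*trace(a b^2) - trace(a b)   [square of b] = y^2*z - x*y - z
trace(b^2 a^-1 b) = trace(b^3)*trace(a) - trace(b^3 a)   [inverse elimination on a] = x*y^3 - y^2*z - 2*x*y + z
trace(a b a b) = trace(a b)*trace(a b) - trace(1)   [split at a repeated a] = z^2 - 2
trace(a b a) = trace(a)*trace(b a) - trace(b)   [square of a] = x*z - y
trace(b a b^2 a) = trace(b)*trace(a b a b) - trace(a b a)   [square of b] = y*z^2 - x*z - y
trace(b^2 a^-1 b a) = trace(b a b^2)*trace(a) - trace(b a b^2 a)   [inverse elimination on a] = x*y^2*z - x^2*y - y*z^2 + y
trace(a^-1 b^2 a^-1 b) = trace(b^2 a^-1 b)*trace(a) - trace(b^2 a^-1 b a)   [inverse elimination on a] = x^2*y^3 - 2*x*y^2*z - x^2*y + y*z^2 + x*z - y
trace(b^-1 a^-1 b^2 a^-1) = trace(a^-1 b^2 a^-1)*trace(b) - trace(a^-1 b^2 a^-1 b)   [inverse elimination on b] = x*y^2*z - y^3 - y*z^2 - x*z + 3*y
trace(a^-1 b^2 a^-1 b^-2) = trace(b^-1 a^-1 b^2 a^-1)*trace(b) - trace(b^-1 a^-1 b^2 a^-1 b)   [inverse elimination on b] = x*y^3*z - x^2*y^2 - y^4 - y^2*z^2 + x^2 + 4*y^2 - 2
trace(a^-1 b^-3 a^-1 b^2) = trace(a^-1 b^2 a^-1 b^-2)*trace(b) - trace(a^-1 b^2 a^-1 b^-1)   [inverse elimination on b] = x*y^4*z - x^2*y^3 - y^5 - y^3*z^2 - x*y^2*z + x^2*y + 5*y^3 + y*z^2 + x*z - 5*y
trace(b a b^3) = trace(b)*trace(b a b^2) - trace(b a b)   [square of b] = y^3*z - x*y^2 - 2*y*z + x
trace(a b^2 a) = trace(a)*trace(b^2 a) - trace(b^2)   [square of a] = x*y*z - x^2 - y^2 + 2
trace(b a b^2 a b) = trace(b)*trace(a b^2 a b) - trace(a b^2 a)   [square of b] = y^2*z^2 - 2*x*y*z + x^2 - 2
trace(b a b^3 a b) = trace(b)*trace(b a b^2 a b) - trace(b a b^2 a)   [square of b] = y^3*z^2 - 2*x*y^2*z + x^2*y - y*z^2 + x*z - y
trace(a b a b a b) = trace(b a b a)*trace(b a) - trace(a b)   [split at a repeated b] = z^3 - 3*z
trace(a b a b a) = trace(a)*trace(b a b a) - trace(b a b)   [square of a] = x*z^2 - y*z - x
trace(a b a b a b^2) = trace(b)*trace(a b a b a b) - trace(a b a b a)   [square of b] = y*z^3 - x*z^2 - 2*y*z + x
trace(b a b^3 a b a) = trace(b)*trace(a b a b a b^2) - trace(a b a b a b)   [square of b] = y^2*z^3 - x*y*z^2 - 2*y^2*z - z^3 + x*y + 3*z
trace(a^-1 b a b^3 a b) = trace(b a b^3 a b)*trace(a) - trace(b a b^3 a b a)   [inverse elimination on a] = x*y^3*z^2 - 2*x^2*y^2*z - y^2*z^3 + x^3*y + x^2*z + 2*y^2*z + z^3 - 2*x*y - 3*z
trace(a b^3 a b^-1 a^-1 b) = trace(a^-1 b a b^3 a)*trace(b) - trace(a^-1 b a b^3 a b)   [inverse elimination on b] = -x*y^3*z^2 + 2*x^2*y^2*z + y^4*z + y^2*z^3 - x^3*y - x*y^3 - x^2*z - 4*y^2*z - z^3 + 3*x*y + 3*z
trace(b^-1 a b^3 a b^-1 a^-1) = trace(a b^3 a b^-1 a^-1)*trace(b) - trace(a b^3 a b^-1 a^-1 b)   [inverse elimination on b] = x*y^3*z^2 - 2*x^2*y^2*z - y^4*z - y^2*z^3 + x^3*y + x*y^3 + x^2*z + 5*y^2*z + z^3 - 4*x*y - 3*z
trace(a b^3 a b^-1 a^-1 b^-2) = trace(b^-1 a b^3 a b^-1 a^-1)*trace(b) - trace(b^-1 a b^3 a b^-1 a^-1 b)   [inverse elimination on b] = x*y^4*z^2 - 2*x^2*y^3*z - y^5*z - y^3*z^3 + x^3*y^2 + x*y^4 + x^2*y*z + 5*y^3*z + y*z^3 - 4*x*y^2 - 4*y*z + x
trace(b^3 a b^-1 a^-1 b^-3 a) = trace(a b^3 a b^-1 a^-1 b^-2)*trace(b) - trace(a b^3 a b^-1 a^-1 b^-1)   [inverse elimination on b] = x*y^5*z^2 - 2*x^2*y^4*z - y^6*z - y^4*z^3 + x^3*y^3 + x*y^5 - x*y^3*z^2 + 3*x^2*y^2*z + 6*y^4*z + 2*y^2*z^3 - x^3*y - 5*x*y^3 - x^2*z - 9*y^2*z - z^3 + 5*x*y + 3*z
trace(b^-1 a^-1 b^-3 a^-1 b^3 a) = trace(b^3 a b^-1 a^-1 b^-3)*trace(a) - trace(b^3 a b^-1 a^-1 b^-3 a)   [inverse elimination on a] = -x*y^5*z^2 + 2*x^2*y^4*z + y^6*z + y^4*z^3 - x^3*y^3 - x*y^5 + x*y^3*z^2 - 3*x^2*y^2*z - 6*y^4*z - 2*y^2*z^3 + x^3*y + 5*x*y^3 + x^2*z + 9*y^2*z + z^3 - 4*x*y - 3*z
trace(b^-1 a^-1 b^-3 a^-1 b^3 a^-1) = trace(b^-1 a^-1 b^-3 a^-1 b^3)*trace(a) - trace(b^-1 a^-1 b^-3 a^-1 b^3 a)   [inverse elimination on a] = x*y^5*z^2 - x^2*y^4*z - y^6*z - y^4*z^3 - 2*x*y^3*z^2 + 2*x^2*y^2*z + 6*y^4*z + 2*y^2*z^3 + x*y*z^2 - 9*y^2*z - z^3 - x*y + 3*z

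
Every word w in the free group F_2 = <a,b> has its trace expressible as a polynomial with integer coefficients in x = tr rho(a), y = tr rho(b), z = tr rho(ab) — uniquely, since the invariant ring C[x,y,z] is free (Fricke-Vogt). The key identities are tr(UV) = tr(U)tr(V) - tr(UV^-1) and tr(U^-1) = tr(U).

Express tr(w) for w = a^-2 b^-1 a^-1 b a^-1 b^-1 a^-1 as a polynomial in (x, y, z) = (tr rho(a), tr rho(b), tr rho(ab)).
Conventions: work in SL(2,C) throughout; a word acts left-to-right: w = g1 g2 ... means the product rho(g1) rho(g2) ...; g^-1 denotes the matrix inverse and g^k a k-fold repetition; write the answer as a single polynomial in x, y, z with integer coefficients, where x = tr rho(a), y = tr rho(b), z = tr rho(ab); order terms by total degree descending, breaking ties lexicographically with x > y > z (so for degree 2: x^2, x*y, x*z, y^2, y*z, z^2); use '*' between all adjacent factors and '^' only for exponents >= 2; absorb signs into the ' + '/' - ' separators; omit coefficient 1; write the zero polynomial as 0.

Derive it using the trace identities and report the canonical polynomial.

x^3*y*z^2 - 2*x^2*y^2*z - x^2*z^3 + x*y^3 + 2*x^2*z + y^2*z + z^3 - 2*x*y - 3*z

trace(b^-1) = trace(b) = y
trace(b^-1 a) = trace(a) * trace(b) - trace(a b) = x*y - z
trace(b^-1 a^-1) = trace(b^-1) * trace(a) - trace(b^-1 a) = z
trace(b^-1 a^-2) = trace(b^-1 a^-1) * trace(a) - trace(b^-1) = x*z - y
trace(a^-2 b^-1 a^-1) = trace(b^-1 a^-2) * trace(a) - trace(b^-1 a^-1) = x^2*z - x*y - z
use: trace(b a b) = trace(b) * trace(a b) - trace(a) = y*z - x
apply: trace(b a b a) = trace(a b) * trace(a b) - trace(1) = z^2 - 2
trace(a^-1 b a b) = trace(b a b) * trace(a) - trace(b a b a) = x*y*z - x^2 - z^2 + 2
use: trace(a^-2 b a b) = trace(a^-1 b a b) * trace(a) - trace(a^-1 b a b a) = x^2*y*z - x^3 - x*z^2 - y*z + 3*x
apply: trace(a^-1 b a b^-1 a^-1) = trace(a^-2 b a) * trace(b) - trace(a^-2 b a b) = -x^2*y*z + x^3 + x*y^2 + x*z^2 - 3*x
use: trace(a^-1 b a b^-1) = trace(a^-1 b a) * trace(b) - trace(a^-1 b a b) = -x*y*z + x^2 + y^2 + z^2 - 2
apply: trace(a^-1 b a b^-1 a^-2) = trace(a^-1 b a b^-1 a^-1) * trace(a) - trace(a^-1 b a b^-1) = -x^3*y*z + x^4 + x^2*y^2 + x^2*z^2 + x*y*z - 4*x^2 - y^2 - z^2 + 2
apply: trace(a^2) = trace(a) * trace(a) - trace(1) = x^2 - 2
trace(a b^2 a) = trace(b) * trace(a^2 b) - trace(a^2) = x*y*z - x^2 - y^2 + 2
trace(a b^2 a b) = trace(b) * trace(a b a b) - trace(a b a) = y*z^2 - x*z - y
trace(b^2 a b^-1 a) = trace(a b^2 a) * trace(b) - trace(a b^2 a b) = x*y^2*z - x^2*y - y^3 - y*z^2 + x*z + 3*y
trace(a^-1 b^2 a b^-1) = trace(b^2 a b^-1) * trace(a) - trace(b^2 a b^-1 a) = -x*y^2*z + x^2*y + y^3 + y*z^2 - 3*y
apply: trace(b a b^-1 a^-2 b) = trace(a^-1 b^2 a b^-1) * trace(a) - trace(a^-1 b^2 a b^-1 a) = -x^2*y^2*z + x^3*y + x*y^3 + x*y*z^2 - 3*x*y - z
trace(a b a b a) = trace(a) * trace(b a b a) - trace(b a b) = x*z^2 - y*z - x
apply: trace(a b a b a b) = trace(b a) * trace(b a b a) - trace(b^-1 a^-1) = z^3 - 3*z
use: trace(b a b a b^-1 a) = trace(a b a b a) * trace(b) - trace(a b a b a b) = x*y*z^2 - y^2*z - z^3 - x*y + 3*z
trace(a^-1 b a b a b^-1) = trace(b a b a b^-1) * trace(a) - trace(b a b a b^-1 a) = -x*y*z^2 + x^2*z + y^2*z + z^3 - 3*z
apply: trace(b a b^-1 a^-2 b a) = trace(a^-1 b a b a b^-1) * trace(a) - trace(a^-1 b a b a b^-1 a) = -x^2*y*z^2 + x^3*z + x*y^2*z + x*z^3 - 4*x*z + y
apply: trace(a^-1 b a b^-1 a^-2 b) = trace(b a b^-1 a^-2 b) * trace(a) - trace(b a b^-1 a^-2 b a) = -x^3*y^2*z + x^4*y + x^2*y^3 + 2*x^2*y*z^2 - x^3*z - x*y^2*z - x*z^3 - 3*x^2*y + 3*x*z - y
trace(b^-1 a^-2 b^-1 a^-1 b a) = trace(a^-1 b a b^-1 a^-2) * trace(b) - trace(a^-1 b a b^-1 a^-2 b) = -x^2*y*z^2 + x^3*z + 2*x*y^2*z + x*z^3 - x^2*y - y^3 - y*z^2 - 3*x*z + 3*y
trace(a^-1 b^-1 a^-1 b a^-1 b^-1 a^-1) = trace(b^-1 a^-2 b^-1 a^-1 b) * trace(a) - trace(b^-1 a^-2 b^-1 a^-1 b a) = x^2*y*z^2 - 2*x*y^2*z - x*z^3 + y^3 + y*z^2 + 2*x*z - 3*y
trace(a^-2 b^-1 a^-1 b a^-1 b^-1 a^-1) = trace(a^-1 b^-1 a^-1 b a^-1 b^-1 a^-1) * trace(a) - trace(a^-1 b^-1 a^-1 b a^-1 b^-1) = x^3*y*z^2 - 2*x^2*y^2*z - x^2*z^3 + x*y^3 + 2*x^2*z + y^2*z + z^3 - 2*x*y - 3*z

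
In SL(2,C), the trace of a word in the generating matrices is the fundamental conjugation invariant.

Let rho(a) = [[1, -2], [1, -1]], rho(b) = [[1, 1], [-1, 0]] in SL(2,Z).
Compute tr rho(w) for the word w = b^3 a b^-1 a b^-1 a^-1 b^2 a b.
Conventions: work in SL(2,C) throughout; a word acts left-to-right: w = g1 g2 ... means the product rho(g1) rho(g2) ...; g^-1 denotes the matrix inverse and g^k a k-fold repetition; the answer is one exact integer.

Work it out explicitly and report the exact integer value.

rho(b) = [[1, 1], [-1, 0]]
... * rho(b) = [[1, 1], [-1, 0]]  ->  [[0, 1], [-1, -1]]
... * rho(b) = [[1, 1], [-1, 0]]  ->  [[-1, 0], [0, -1]]
... * rho(a) = [[1, -2], [1, -1]]  ->  [[-1, 2], [-1, 1]]
... * rho(b^-1) = [[0, -1], [1, 1]]  ->  [[2, 3], [1, 2]]
... * rho(a) = [[1, -2], [1, -1]]  ->  [[5, -7], [3, -4]]
... * rho(b^-1) = [[0, -1], [1, 1]]  ->  [[-7, -12], [-4, -7]]
... * rho(a^-1) = [[-1, 2], [-1, 1]]  ->  [[19, -26], [11, -15]]
... * rho(b) = [[1, 1], [-1, 0]]  ->  [[45, 19], [26, 11]]
... * rho(b) = [[1, 1], [-1, 0]]  ->  [[26, 45], [15, 26]]
... * rho(a) = [[1, -2], [1, -1]]  ->  [[71, -97], [41, -56]]
... * rho(b) = [[1, 1], [-1, 0]]  ->  [[168, 71], [97, 41]]
tr = 168 + 41 = 209

209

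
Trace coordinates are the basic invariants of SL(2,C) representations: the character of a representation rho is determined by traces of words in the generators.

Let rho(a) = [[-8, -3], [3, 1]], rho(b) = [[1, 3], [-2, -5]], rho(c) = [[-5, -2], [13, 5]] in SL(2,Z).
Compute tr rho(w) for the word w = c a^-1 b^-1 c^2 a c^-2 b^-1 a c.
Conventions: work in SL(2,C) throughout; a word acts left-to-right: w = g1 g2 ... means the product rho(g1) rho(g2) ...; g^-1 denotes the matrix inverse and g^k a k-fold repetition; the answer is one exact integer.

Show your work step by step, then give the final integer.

97

rho(c) = [[-5, -2], [13, 5]]
... * rho(a^-1) = [[1, 3], [-3, -8]]  ->  [[1, 1], [-2, -1]]
... * rho(b^-1) = [[-5, -3], [2, 1]]  ->  [[-3, -2], [8, 5]]
... * rho(c) = [[-5, -2], [13, 5]]  ->  [[-11, -4], [25, 9]]
... * rho(c) = [[-5, -2], [13, 5]]  ->  [[3, 2], [-8, -5]]
... * rho(a) = [[-8, -3], [3, 1]]  ->  [[-18, -7], [49, 19]]
... * rho(c^-1) = [[5, 2], [-13, -5]]  ->  [[1, -1], [-2, 3]]
... * rho(c^-1) = [[5, 2], [-13, -5]]  ->  [[18, 7], [-49, -19]]
... * rho(b^-1) = [[-5, -3], [2, 1]]  ->  [[-76, -47], [207, 128]]
... * rho(a) = [[-8, -3], [3, 1]]  ->  [[467, 181], [-1272, -493]]
... * rho(c) = [[-5, -2], [13, 5]]  ->  [[18, -29], [-49, 79]]
tr = 18 + 79 = 97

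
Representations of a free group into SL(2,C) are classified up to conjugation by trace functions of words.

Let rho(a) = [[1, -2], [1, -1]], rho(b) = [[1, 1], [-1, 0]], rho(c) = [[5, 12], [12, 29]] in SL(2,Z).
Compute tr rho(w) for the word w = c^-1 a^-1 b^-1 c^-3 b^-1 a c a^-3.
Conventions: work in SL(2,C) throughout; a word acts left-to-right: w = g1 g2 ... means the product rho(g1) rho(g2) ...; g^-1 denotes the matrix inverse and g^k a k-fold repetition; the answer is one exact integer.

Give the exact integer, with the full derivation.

62193556

rho(c^-1) = [[29, -12], [-12, 5]]
... * rho(a^-1) = [[-1, 2], [-1, 1]]  ->  [[-17, 46], [7, -19]]
... * rho(b^-1) = [[0, -1], [1, 1]]  ->  [[46, 63], [-19, -26]]
... * rho(c^-1) = [[29, -12], [-12, 5]]  ->  [[578, -237], [-239, 98]]
... * rho(c^-1) = [[29, -12], [-12, 5]]  ->  [[19606, -8121], [-8107, 3358]]
... * rho(c^-1) = [[29, -12], [-12, 5]]  ->  [[666026, -275877], [-275399, 114074]]
... * rho(b^-1) = [[0, -1], [1, 1]]  ->  [[-275877, -941903], [114074, 389473]]
... * rho(a) = [[1, -2], [1, -1]]  ->  [[-1217780, 1493657], [503547, -617621]]
... * rho(c) = [[5, 12], [12, 29]]  ->  [[11834984, 28702693], [-4893717, -11868445]]
... * rho(a^-1) = [[-1, 2], [-1, 1]]  ->  [[-40537677, 52372661], [16762162, -21655879]]
... * rho(a^-1) = [[-1, 2], [-1, 1]]  ->  [[-11834984, -28702693], [4893717, 11868445]]
... * rho(a^-1) = [[-1, 2], [-1, 1]]  ->  [[40537677, -52372661], [-16762162, 21655879]]
tr = 40537677 + 21655879 = 62193556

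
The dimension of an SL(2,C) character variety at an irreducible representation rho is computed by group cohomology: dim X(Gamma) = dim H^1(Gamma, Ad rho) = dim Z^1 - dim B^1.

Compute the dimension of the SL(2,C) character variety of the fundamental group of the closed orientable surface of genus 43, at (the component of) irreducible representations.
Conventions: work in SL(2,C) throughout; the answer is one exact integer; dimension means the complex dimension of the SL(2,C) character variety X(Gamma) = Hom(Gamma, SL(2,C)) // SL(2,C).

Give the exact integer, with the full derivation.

252

pi_1 of the closed genus-43 surface has 86 generators bound by the single product-of-commutators relator.
Unconstrained cocycle data is one sl_2 vector per generator (258 dimensions), cut by the relator condition d_2(z) = 0.
At an irreducible rho, H^2 = coker(d_2) vanishes (Poincare duality: H^2 is dual to H^0 = invariants = 0), so d_2 is surjective onto sl_2 and dim Z^1 = 258 - 3 = 255.
dim B^1 = 3 (coboundaries, injective at irreducible rho).
dim H^1 = 255 - 3 = 252 = dim X.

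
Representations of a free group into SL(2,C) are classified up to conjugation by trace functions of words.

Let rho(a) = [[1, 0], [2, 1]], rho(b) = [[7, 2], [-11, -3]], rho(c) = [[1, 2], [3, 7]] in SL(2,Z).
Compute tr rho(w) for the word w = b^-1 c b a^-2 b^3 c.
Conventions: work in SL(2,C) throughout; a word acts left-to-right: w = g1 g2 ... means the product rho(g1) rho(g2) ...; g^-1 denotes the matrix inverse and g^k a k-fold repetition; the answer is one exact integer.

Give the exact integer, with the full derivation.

101140

rho(b^-1) = [[-3, -2], [11, 7]]
... * rho(c) = [[1, 2], [3, 7]]  ->  [[-9, -20], [32, 71]]
... * rho(b) = [[7, 2], [-11, -3]]  ->  [[157, 42], [-557, -149]]
... * rho(a^-1) = [[1, 0], [-2, 1]]  ->  [[73, 42], [-259, -149]]
... * rho(a^-1) = [[1, 0], [-2, 1]]  ->  [[-11, 42], [39, -149]]
... * rho(b) = [[7, 2], [-11, -3]]  ->  [[-539, -148], [1912, 525]]
... * rho(b) = [[7, 2], [-11, -3]]  ->  [[-2145, -634], [7609, 2249]]
... * rho(b) = [[7, 2], [-11, -3]]  ->  [[-8041, -2388], [28524, 8471]]
... * rho(c) = [[1, 2], [3, 7]]  ->  [[-15205, -32798], [53937, 116345]]
tr = -15205 + 116345 = 101140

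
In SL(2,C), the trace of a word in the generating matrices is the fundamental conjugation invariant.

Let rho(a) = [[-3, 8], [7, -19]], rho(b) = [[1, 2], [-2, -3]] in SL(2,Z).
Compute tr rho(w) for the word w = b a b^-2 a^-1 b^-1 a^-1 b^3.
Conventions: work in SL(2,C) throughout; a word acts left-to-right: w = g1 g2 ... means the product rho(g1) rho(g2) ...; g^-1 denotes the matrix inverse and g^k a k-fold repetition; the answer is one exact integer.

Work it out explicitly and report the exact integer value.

374392

rho(b) = [[1, 2], [-2, -3]]
... * rho(a) = [[-3, 8], [7, -19]]  ->  [[11, -30], [-15, 41]]
... * rho(b^-1) = [[-3, -2], [2, 1]]  ->  [[-93, -52], [127, 71]]
... * rho(b^-1) = [[-3, -2], [2, 1]]  ->  [[175, 134], [-239, -183]]
... * rho(a^-1) = [[-19, -8], [-7, -3]]  ->  [[-4263, -1802], [5822, 2461]]
... * rho(b^-1) = [[-3, -2], [2, 1]]  ->  [[9185, 6724], [-12544, -9183]]
... * rho(a^-1) = [[-19, -8], [-7, -3]]  ->  [[-221583, -93652], [302617, 127901]]
... * rho(b) = [[1, 2], [-2, -3]]  ->  [[-34279, -162210], [46815, 221531]]
... * rho(b) = [[1, 2], [-2, -3]]  ->  [[290141, 418072], [-396247, -570963]]
... * rho(b) = [[1, 2], [-2, -3]]  ->  [[-546003, -673934], [745679, 920395]]
tr = -546003 + 920395 = 374392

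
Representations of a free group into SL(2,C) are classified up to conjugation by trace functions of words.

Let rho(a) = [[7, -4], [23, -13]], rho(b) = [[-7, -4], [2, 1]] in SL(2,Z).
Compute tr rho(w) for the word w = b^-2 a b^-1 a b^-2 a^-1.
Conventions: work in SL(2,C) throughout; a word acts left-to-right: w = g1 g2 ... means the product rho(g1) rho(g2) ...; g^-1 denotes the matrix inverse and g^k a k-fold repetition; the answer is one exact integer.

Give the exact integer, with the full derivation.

rho(b^-1) = [[1, 4], [-2, -7]]
... * rho(b^-1) = [[1, 4], [-2, -7]]  ->  [[-7, -24], [12, 41]]
... * rho(a) = [[7, -4], [23, -13]]  ->  [[-601, 340], [1027, -581]]
... * rho(b^-1) = [[1, 4], [-2, -7]]  ->  [[-1281, -4784], [2189, 8175]]
... * rho(a) = [[7, -4], [23, -13]]  ->  [[-118999, 67316], [203348, -115031]]
... * rho(b^-1) = [[1, 4], [-2, -7]]  ->  [[-253631, -947208], [433410, 1618609]]
... * rho(b^-1) = [[1, 4], [-2, -7]]  ->  [[1640785, 5615932], [-2803808, -9596623]]
... * rho(a^-1) = [[-13, 4], [-23, 7]]  ->  [[-150496641, 45874664], [257171833, -78391593]]
tr = -150496641 + -78391593 = -228888234

-228888234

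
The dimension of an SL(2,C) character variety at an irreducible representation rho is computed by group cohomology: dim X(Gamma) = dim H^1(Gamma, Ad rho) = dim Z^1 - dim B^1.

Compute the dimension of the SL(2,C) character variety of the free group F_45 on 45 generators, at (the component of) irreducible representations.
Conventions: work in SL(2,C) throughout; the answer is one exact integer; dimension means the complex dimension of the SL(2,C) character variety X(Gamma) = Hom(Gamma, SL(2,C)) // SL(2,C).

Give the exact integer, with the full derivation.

The free group F_45: 45 generators, no relators.
A cocycle picks one sl_2 vector per generator freely, giving dim Z^1 = 3*45 = 135.
dim B^1 = 3: the coboundary map is injective because an irreducible image has centralizer 0 in sl_2.
Therefore dim X = 135 - 3 = 132.

132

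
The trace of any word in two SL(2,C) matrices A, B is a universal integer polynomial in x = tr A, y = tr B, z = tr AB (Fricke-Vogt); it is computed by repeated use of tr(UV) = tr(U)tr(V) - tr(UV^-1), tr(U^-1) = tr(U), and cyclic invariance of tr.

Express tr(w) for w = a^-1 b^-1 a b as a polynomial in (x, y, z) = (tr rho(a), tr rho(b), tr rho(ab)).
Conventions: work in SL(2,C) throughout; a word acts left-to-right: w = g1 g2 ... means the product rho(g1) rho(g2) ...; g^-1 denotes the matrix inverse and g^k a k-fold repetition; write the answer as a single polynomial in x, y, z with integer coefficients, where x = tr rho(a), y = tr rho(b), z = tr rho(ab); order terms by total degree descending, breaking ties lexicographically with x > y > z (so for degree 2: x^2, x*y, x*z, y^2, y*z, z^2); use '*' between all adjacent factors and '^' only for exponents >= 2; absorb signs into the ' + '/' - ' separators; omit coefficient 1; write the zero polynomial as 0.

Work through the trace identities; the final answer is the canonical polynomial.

tr(b a b) = tr(b)*tr(a b) - tr(a)  (reduce the b square) = y*z - x
tr(b a b a) = tr(b a)*tr(b a) - tr(1)  (split on b) = z^2 - 2
tr(a b a^-1 b) = tr(b a b)*tr(a) - tr(b a b a)  (eliminate a^-1) = x*y*z - x^2 - z^2 + 2
tr(a^-1 b^-1 a b) = tr(a b a^-1)*tr(b) - tr(a b a^-1 b)  (eliminate b^-1) = -x*y*z + x^2 + y^2 + z^2 - 2

-x*y*z + x^2 + y^2 + z^2 - 2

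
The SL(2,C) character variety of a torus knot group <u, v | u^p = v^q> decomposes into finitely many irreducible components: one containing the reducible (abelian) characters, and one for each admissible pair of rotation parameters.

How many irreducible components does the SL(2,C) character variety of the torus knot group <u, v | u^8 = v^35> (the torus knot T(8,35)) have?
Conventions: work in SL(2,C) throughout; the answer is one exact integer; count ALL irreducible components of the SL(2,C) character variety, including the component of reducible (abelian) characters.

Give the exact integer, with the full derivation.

For T(8,35): irreducibility forces the central element u^8 = v^35 to one of +I, -I.
On an irreducible component, tr(u) is locked at 2*cos(pi*alpha/8) for some alpha in 1..7, and tr(v) at 2*cos(pi*beta/35) for some beta in 1..34.
The two central values (-1)^alpha I and (-1)^beta I must be the same matrix, so alpha and beta share a parity.
Enumerate parity-matched pairs: 4*17 odd-odd plus 3*17 even-even gives 119.
Total: 119 irreducible-character components + 1 reducible (abelian) component = 120.

120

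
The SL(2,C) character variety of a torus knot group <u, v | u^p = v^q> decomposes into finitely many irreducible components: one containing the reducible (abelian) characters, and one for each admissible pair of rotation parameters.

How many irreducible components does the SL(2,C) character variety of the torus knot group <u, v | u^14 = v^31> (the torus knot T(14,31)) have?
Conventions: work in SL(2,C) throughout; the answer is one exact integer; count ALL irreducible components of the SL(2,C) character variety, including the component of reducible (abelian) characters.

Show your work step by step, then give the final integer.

196

In the torus knot group T(14,31), u^14 = v^31 is central, so an irreducible representation sends it to +I or -I (Schur).
So on each irreducible component the traces are pinned: tr(u) = 2*cos(pi*alpha/14) with 1 <= alpha <= 13, tr(v) = 2*cos(pi*beta/31) with 1 <= beta <= 30.
u^14 = (-1)^alpha I and v^31 = (-1)^beta I must agree, so alpha and beta have equal parity.
count pairs: odd alpha (7 choices) x odd beta (15), plus even alpha (6) x even beta (15): 7*15 + 6*15 = 195.
Total: 195 irreducible-character components + 1 reducible (abelian) component = 196.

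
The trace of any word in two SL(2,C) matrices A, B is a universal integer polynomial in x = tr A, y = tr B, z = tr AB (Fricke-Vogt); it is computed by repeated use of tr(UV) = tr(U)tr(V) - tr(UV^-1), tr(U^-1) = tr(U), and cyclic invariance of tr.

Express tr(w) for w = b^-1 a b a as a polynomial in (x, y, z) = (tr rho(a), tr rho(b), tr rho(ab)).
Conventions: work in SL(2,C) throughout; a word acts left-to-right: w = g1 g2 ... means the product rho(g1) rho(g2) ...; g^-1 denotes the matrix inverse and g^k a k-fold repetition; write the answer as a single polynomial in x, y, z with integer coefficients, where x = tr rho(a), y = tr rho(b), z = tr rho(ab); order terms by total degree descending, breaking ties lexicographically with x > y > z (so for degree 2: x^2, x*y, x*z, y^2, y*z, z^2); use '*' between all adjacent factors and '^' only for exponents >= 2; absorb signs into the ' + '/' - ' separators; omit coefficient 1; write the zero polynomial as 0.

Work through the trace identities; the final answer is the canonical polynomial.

x*y*z - y^2 - z^2 + 2

tr(a b a) = tr(a)*tr(b a) - tr(b) = x*z - y
tr(a b a b) = tr(a b)*tr(a b) - tr(1) = z^2 - 2
tr(b^-1 a b a) = tr(a b a)*tr(b) - tr(a b a b) = x*y*z - y^2 - z^2 + 2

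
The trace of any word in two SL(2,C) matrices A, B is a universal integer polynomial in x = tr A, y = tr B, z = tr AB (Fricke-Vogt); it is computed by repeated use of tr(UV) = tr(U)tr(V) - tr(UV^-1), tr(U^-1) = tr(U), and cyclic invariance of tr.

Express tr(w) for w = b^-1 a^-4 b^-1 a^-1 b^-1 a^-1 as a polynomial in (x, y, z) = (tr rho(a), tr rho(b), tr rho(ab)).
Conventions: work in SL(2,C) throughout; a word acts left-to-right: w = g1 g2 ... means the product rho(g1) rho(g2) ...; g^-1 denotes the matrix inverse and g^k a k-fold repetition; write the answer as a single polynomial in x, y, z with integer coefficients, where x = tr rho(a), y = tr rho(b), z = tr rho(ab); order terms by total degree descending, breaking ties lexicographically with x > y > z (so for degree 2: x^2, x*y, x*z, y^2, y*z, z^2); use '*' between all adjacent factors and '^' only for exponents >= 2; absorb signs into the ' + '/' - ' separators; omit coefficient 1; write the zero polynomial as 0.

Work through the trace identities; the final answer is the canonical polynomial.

trace(b^-1) = trace(b) = y
trace(b^-2) = trace(b^-1) * trace(b) - trace(1)  (eliminate b^-1) = y^2 - 2
trace(a b^-1) = trace(a) * trace(b) - trace(a b)  (eliminate b^-1) = x*y - z
trace(b^-2 a) = trace(a b^-1) * trace(b) - trace(a)  (eliminate b^-1) = x*y^2 - y*z - x
trace(b^-1 a^-1 b^-1) = trace(b^-2) * trace(a) - trace(b^-2 a)  (eliminate a^-1) = y*z - x
trace(a b a) = trace(a) * trace(b a) - trace(b)  (reduce the a square) = x*z - y
trace(a b a b) = trace(a b) * trace(a b) - trace(1)  (split on a) = z^2 - 2
trace(b a b^-1 a) = trace(a b a) * trace(b) - trace(a b a b)  (eliminate b^-1) = x*y*z - y^2 - z^2 + 2
trace(a b^-1 a^-1 b) = trace(b a b^-1) * trace(a) - trace(b a b^-1 a)  (eliminate a^-1) = -x*y*z + x^2 + y^2 + z^2 - 2
trace(b^-1 a^-1 b^-1 a) = trace(a b^-1 a^-1) * trace(b) - trace(a b^-1 a^-1 b)  (eliminate b^-1) = x*y*z - x^2 - z^2 + 2
trace(a^-1 b^-1 a^-1 b^-1) = trace(b^-1 a^-1 b^-1) * trace(a) - trace(b^-1 a^-1 b^-1 a)  (eliminate a^-1) = z^2 - 2
trace(a^-2 b^-1 a^-1 b^-1) = trace(a^-1 b^-1 a^-1 b^-1) * trace(a) - trace(a^-1 b^-1 a^-1 b^-1 a)  (eliminate a^-1) = x*z^2 - y*z - x
trace(a^-2 b^-1 a^-1) = trace(b^-1 a^-2) * trace(a) - trace(b^-1 a^-1)  (eliminate a^-1) = x^2*z - x*y - z
trace(b^-1 a^-1 b^-2 a^-2) = trace(a^-2 b^-1 a^-1 b^-1) * trace(b) - trace(a^-2 b^-1 a^-1)  (eliminate b^-1) = x*y*z^2 - x^2*z - y^2*z + z
trace(b^-1 a^-1 b^-2 a^-1) = trace(a^-1 b^-1 a^-1 b^-1) * trace(b) - trace(a^-1 b^-1 a^-1)  (eliminate b^-1) = y*z^2 - x*z - y
trace(b^-1 a^-3 b^-1 a^-1 b^-1) = trace(b^-1 a^-1 b^-2 a^-2) * trace(a) - trace(b^-1 a^-1 b^-2 a^-1)  (eliminate a^-1) = x^2*y*z^2 - x^3*z - x*y^2*z - y*z^2 + 2*x*z + y
trace(b^-1 a b a^-2) = trace(b^-1 a b a^-1) * trace(a) - trace(b^-1 a b)  (eliminate a^-1) = -x^2*y*z + x^3 + x*y^2 + x*z^2 - 3*x
trace(b^-1 a b a^-2 b^-1) = trace(b^-1 a b a^-2) * trace(b) - trace(b^-1 a b a^-2 b)  (eliminate b^-1) = -x^2*y^2*z + x^3*y + x*y^3 + x*y*z^2 - 4*x*y + z
trace(b a^2 b) = trace(a) * trace(b^2 a) - trace(b^2)  (reduce the a square) = x*y*z - x^2 - y^2 + 2
trace(a b a^-1 b a) = trace(b a^2 b) * trace(a) - trace(b a^2 b a)  (eliminate a^-1) = x^2*y*z - x^3 - x*y^2 - x*z^2 + y*z + 3*x
trace(b a b a b a) = trace(a b a b) * trace(a b) - trace(b a)  (split on a) = z^3 - 3*z
trace(a b a^-1 b a b) = trace(b a b a b) * trace(a) - trace(b a b a b a)  (eliminate a^-1) = x*y*z^2 - x^2*z - z^3 - x*y + 3*z
trace(a^-1 b a b^-1 a b) = trace(a b a^-1 b a) * trace(b) - trace(a b a^-1 b a b)  (eliminate b^-1) = x^2*y^2*z - x^3*y - x*y^3 - 2*x*y*z^2 + x^2*z + y^2*z + z^3 + 4*x*y - 3*z
trace(b a b^-1 a b) = trace(a b^2 a) * trace(b) - trace(a b^2 a b)  (eliminate b^-1) = x*y^2*z - x^2*y - y^3 - y*z^2 + x*z + 3*y
trace(a b^-1 a b a^-2 b) = trace(a^-1 b a b^-1 a b) * trace(a) - trace(a^-1 b a b^-1 a b a)  (eliminate a^-1) = x^3*y^2*z - x^4*y - x^2*y^3 - 2*x^2*y*z^2 + x^3*z + x*z^3 + 5*x^2*y + y^3 + y*z^2 - 4*x*z - 3*y
trace(b^-1 a b a^-2 b^-1 a) = trace(a b^-1 a b a^-2) * trace(b) - trace(a b^-1 a b a^-2 b)  (eliminate b^-1) = -x^3*y^2*z + x^4*y + x^2*y^3 + 2*x^2*y*z^2 - x^3*z - x*y^2*z - x*z^3 - 4*x^2*y + 4*x*z + y
trace(a^-2 b^-1 a^-1 b^-1 a b) = trace(b^-1 a b a^-2 b^-1) * trace(a) - trace(b^-1 a b a^-2 b^-1 a)  (eliminate a^-1) = -x^2*y*z^2 + x^3*z + x*y^2*z + x*z^3 - 3*x*z - y
trace(b^-1 a^-1 b^-1 a b^-1 a^-2) = trace(a^-2 b^-1 a^-1 b^-1 a) * trace(b) - trace(a^-2 b^-1 a^-1 b^-1 a b)  (eliminate b^-1) = x^2*y*z^2 - x^3*z - x*y^2*z - x*z^3 + y*z^2 + 3*x*z - y
trace(b^-1 a^-3 b^-1 a^-1 b^-1 a) = trace(b^-1 a^-1 b^-1 a b^-1 a^-2) * trace(a) - trace(b^-1 a^-1 b^-1 a b^-1 a^-1)  (eliminate a^-1) = x^3*y*z^2 - x^4*z - x^2*y^2*z - x^2*z^3 + 4*x^2*z + z^3 - 3*z
trace(a^-2 b^-1 a^-1 b^-1 a^-1 b^-1 a^-1) = trace(b^-1 a^-3 b^-1 a^-1 b^-1) * trace(a) - trace(b^-1 a^-3 b^-1 a^-1 b^-1 a)  (eliminate a^-1) = x^2*z^3 - x*y*z^2 - 2*x^2*z - z^3 + x*y + 3*z
trace(a^-1 b^-1 a^-1 b^-1 a^-2) = trace(b^-1 a^-1 b^-1 a^-2) * trace(a) - trace(b^-1 a^-1 b^-1 a^-1)  (eliminate a^-1) = x^2*z^2 - x*y*z - x^2 - z^2 + 2
trace(a^-1 b a^-2 b^-1) = trace(a^-1 b^-1 a^-1 b) * trace(a) - trace(a^-1 b^-1 a^-1 b a)  (eliminate a^-1) = x^2*y*z - x*y^2 - x*z^2 + x
trace(a^-2) = trace(a^-1) * trace(a) - trace(1)  (eliminate a^-1) = x^2 - 2
trace(a^-1 b^-1 a^-2 b a^-1) = trace(a^-1 b a^-2 b^-1) * trace(a) - trace(a^-1 b a^-2 b^-1 a)  (eliminate a^-1) = x^3*y*z - x^2*y^2 - x^2*z^2 + 2
trace(a^-1 b^2 a^-1) = trace(b^2 a^-1) * trace(a) - trace(b^2)  (eliminate a^-1) = x^2*y^2 - x*y*z - x^2 - y^2 + 2
trace(b^3) = trace(b) * trace(b^2) - trace(b)  (reduce the b square) = y^3 - 3*y
trace(b^3 a) = trace(b) * trace(a b^2) - trace(a b)  (reduce the b square) = y^2*z - x*y - z
trace(b^2 a^-1 b) = trace(b^3) * trace(a) - trace(b^3 a)  (eliminate a^-1) = x*y^3 - y^2*z - 2*x*y + z
trace(b^2 a^-1 b a) = trace(b a b^2) * trace(a) - trace(b a b^2 a)  (eliminate a^-1) = x*y^2*z - x^2*y - y*z^2 + y
trace(a^-1 b^2 a^-1 b) = trace(b^2 a^-1 b) * trace(a) - trace(b^2 a^-1 b a)  (eliminate a^-1) = x^2*y^3 - 2*x*y^2*z - x^2*y + y*z^2 + x*z - y
trace(b^2 a^-1 b^-1 a^-1) = trace(a^-1 b^2 a^-1) * trace(b) - trace(a^-1 b^2 a^-1 b)  (eliminate b^-1) = x*y^2*z - y^3 - y*z^2 - x*z + 3*y
trace(b a^-1 b^-1 a^-2 b) = trace(b^2 a^-1 b^-1 a^-1) * trace(a) - trace(b^2 a^-1 b^-1)  (eliminate a^-1) = x^2*y^2*z - x*y^3 - x*y*z^2 - x^2*z + 2*x*y + z
trace(a^-1 b a b a^-1) = trace(b a b a^-1) * trace(a) - trace(b a b)  (eliminate a^-1) = x^2*y*z - x^3 - x*z^2 - y*z + 3*x
trace(a^-1 b a b a^-1 b) = trace(b a^-1 b a b) * trace(a) - trace(b a^-1 b a b a)  (eliminate a^-1) = x^2*y^2*z - x^3*y - 2*x*y*z^2 + x^2*z + z^3 + 2*x*y - 3*z
trace(a^-1 b a b a^-1 b^-1) = trace(a^-1 b a b a^-1) * trace(b) - trace(a^-1 b a b a^-1 b)  (eliminate b^-1) = x*y*z^2 - x^2*z - y^2*z - z^3 + x*y + 3*z
trace(b a^-1 b^-1 a^-2 b a) = trace(a^-1 b a b a^-1 b^-1) * trace(a) - trace(a^-1 b a b a^-1 b^-1 a)  (eliminate a^-1) = x^2*y*z^2 - x^3*z - x*y^2*z - x*z^3 + x^2*y + 3*x*z - y
trace(a^-1 b^-1 a^-2 b a^-1 b) = trace(b a^-1 b^-1 a^-2 b) * trace(a) - trace(b a^-1 b^-1 a^-2 b a)  (eliminate a^-1) = x^3*y^2*z - x^2*y^3 - 2*x^2*y*z^2 + x*y^2*z + x*z^3 + x^2*y - 2*x*z + y
trace(a^-1 b^-1 a^-1 b^-1 a^-2 b) = trace(a^-1 b^-1 a^-2 b a^-1) * trace(b) - trace(a^-1 b^-1 a^-2 b a^-1 b)  (eliminate b^-1) = x^2*y*z^2 - x*y^2*z - x*z^3 - x^2*y + 2*x*z + y
trace(a^-2 b^-1 a^-1 b^-1 a^-1 b^-1) = trace(a^-1 b^-1 a^-1 b^-1 a^-2) * trace(b) - trace(a^-1 b^-1 a^-1 b^-1 a^-2 b)  (eliminate b^-1) = x*z^3 - y*z^2 - 2*x*z + y
trace(b^-1 a^-4 b^-1 a^-1 b^-1 a^-1) = trace(a^-2 b^-1 a^-1 b^-1 a^-1 b^-1 a^-1) * trace(a) - trace(a^-2 b^-1 a^-1 b^-1 a^-1 b^-1)  (eliminate a^-1) = x^3*z^3 - x^2*y*z^2 - 2*x^3*z - 2*x*z^3 + x^2*y + y*z^2 + 5*x*z - y

x^3*z^3 - x^2*y*z^2 - 2*x^3*z - 2*x*z^3 + x^2*y + y*z^2 + 5*x*z - y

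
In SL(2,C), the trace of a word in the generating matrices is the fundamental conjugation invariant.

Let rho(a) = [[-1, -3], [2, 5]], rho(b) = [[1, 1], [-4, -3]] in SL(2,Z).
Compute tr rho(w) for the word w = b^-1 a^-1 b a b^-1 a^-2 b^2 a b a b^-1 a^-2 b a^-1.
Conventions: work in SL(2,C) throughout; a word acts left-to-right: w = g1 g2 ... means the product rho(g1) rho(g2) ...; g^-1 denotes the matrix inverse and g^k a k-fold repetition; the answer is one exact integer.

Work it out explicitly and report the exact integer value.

11152

rho(b^-1) = [[-3, -1], [4, 1]]
... * rho(a^-1) = [[5, 3], [-2, -1]]  ->  [[-13, -8], [18, 11]]
... * rho(b) = [[1, 1], [-4, -3]]  ->  [[19, 11], [-26, -15]]
... * rho(a) = [[-1, -3], [2, 5]]  ->  [[3, -2], [-4, 3]]
... * rho(b^-1) = [[-3, -1], [4, 1]]  ->  [[-17, -5], [24, 7]]
... * rho(a^-1) = [[5, 3], [-2, -1]]  ->  [[-75, -46], [106, 65]]
... * rho(a^-1) = [[5, 3], [-2, -1]]  ->  [[-283, -179], [400, 253]]
... * rho(b) = [[1, 1], [-4, -3]]  ->  [[433, 254], [-612, -359]]
... * rho(b) = [[1, 1], [-4, -3]]  ->  [[-583, -329], [824, 465]]
... * rho(a) = [[-1, -3], [2, 5]]  ->  [[-75, 104], [106, -147]]
... * rho(b) = [[1, 1], [-4, -3]]  ->  [[-491, -387], [694, 547]]
... * rho(a) = [[-1, -3], [2, 5]]  ->  [[-283, -462], [400, 653]]
... * rho(b^-1) = [[-3, -1], [4, 1]]  ->  [[-999, -179], [1412, 253]]
... * rho(a^-1) = [[5, 3], [-2, -1]]  ->  [[-4637, -2818], [6554, 3983]]
... * rho(a^-1) = [[5, 3], [-2, -1]]  ->  [[-17549, -11093], [24804, 15679]]
... * rho(b) = [[1, 1], [-4, -3]]  ->  [[26823, 15730], [-37912, -22233]]
... * rho(a^-1) = [[5, 3], [-2, -1]]  ->  [[102655, 64739], [-145094, -91503]]
tr = 102655 + -91503 = 11152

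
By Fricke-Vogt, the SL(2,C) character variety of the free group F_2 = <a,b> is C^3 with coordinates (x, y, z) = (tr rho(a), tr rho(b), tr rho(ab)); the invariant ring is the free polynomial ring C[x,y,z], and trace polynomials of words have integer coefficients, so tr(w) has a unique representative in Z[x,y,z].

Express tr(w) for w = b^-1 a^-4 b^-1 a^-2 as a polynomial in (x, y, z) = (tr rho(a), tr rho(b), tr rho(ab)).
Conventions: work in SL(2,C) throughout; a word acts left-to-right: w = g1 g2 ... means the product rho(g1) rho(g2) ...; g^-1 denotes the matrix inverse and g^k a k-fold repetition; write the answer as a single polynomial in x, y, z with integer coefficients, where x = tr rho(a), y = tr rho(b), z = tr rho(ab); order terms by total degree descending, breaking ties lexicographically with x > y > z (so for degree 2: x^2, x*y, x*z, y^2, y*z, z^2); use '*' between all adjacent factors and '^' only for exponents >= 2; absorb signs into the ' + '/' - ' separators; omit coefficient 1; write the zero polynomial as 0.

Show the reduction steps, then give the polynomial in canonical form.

apply: trace(a^-1) = trace(a) = x
apply: trace(a^-2) = trace(a^-1) * trace(a) - trace(1) = x^2 - 2
use: trace(a^-3) = trace(a^-2) * trace(a) - trace(a^-1) = x^3 - 3*x
trace(a^-4) = trace(a^-3) * trace(a) - trace(a^-2) = x^4 - 4*x^2 + 2
use: trace(a^-1 b) = trace(b) * trace(a) - trace(b a) = x*y - z
apply: trace(a^-2 b) = trace(a^-1 b) * trace(a) - trace(a^-1 b a) = x^2*y - x*z - y
apply: trace(a^-3 b) = trace(a^-2 b) * trace(a) - trace(a^-2 b a) = x^3*y - x^2*z - 2*x*y + z
trace(a^-4 b) = trace(a^-3 b) * trace(a) - trace(a^-3 b a) = x^4*y - x^3*z - 3*x^2*y + 2*x*z + y
trace(a^-3 b^-1 a^-1) = trace(a^-4) * trace(b) - trace(a^-4 b) = x^3*z - x^2*y - 2*x*z + y
trace(a^-1 b^-1 a^-1) = trace(a^-2) * trace(b) - trace(a^-2 b) = x*z - y
use: trace(a^-3 b^-1) = trace(a^-1 b^-1 a^-1) * trace(a) - trace(a^-1 b^-1) = x^2*z - x*y - z
trace(a^-5 b^-1) = trace(a^-3 b^-1 a^-1) * trace(a) - trace(a^-3 b^-1) = x^4*z - x^3*y - 3*x^2*z + 2*x*y + z
trace(a^-2 b^-1 a^-4) = trace(a^-5 b^-1) * trace(a) - trace(a^-5 b^-1 a) = x^5*z - x^4*y - 4*x^3*z + 3*x^2*y + 3*x*z - y
use: trace(b^2) = trace(b) * trace(b) - trace(1) = y^2 - 2
use: trace(b^2 a) = trace(b) * trace(a b) - trace(a) = y*z - x
use: trace(b a^-1 b) = trace(b^2) * trace(a) - trace(b^2 a) = x*y^2 - y*z - x
trace(b a b a) = trace(b a) * trace(b a) - trace(1) = z^2 - 2
trace(b a^-1 b a) = trace(b a b) * trace(a) - trace(b a b a) = x*y*z - x^2 - z^2 + 2
apply: trace(b a^-1 b a^-1) = trace(b a^-1 b) * trace(a) - trace(b a^-1 b a) = x^2*y^2 - 2*x*y*z + z^2 - 2
apply: trace(a^-2 b a^-1 b) = trace(b a^-1 b a^-1) * trace(a) - trace(b a^-1 b) = x^3*y^2 - 2*x^2*y*z - x*y^2 + x*z^2 + y*z - x
apply: trace(a^-1 b a^-1 b^-1 a^-1) = trace(a^-2 b a^-1) * trace(b) - trace(a^-2 b a^-1 b) = x^2*y*z - x*y^2 - x*z^2 + x
apply: trace(b a^-1 b^-1 a) = trace(a b a^-1) * trace(b) - trace(a b a^-1 b) = -x*y*z + x^2 + y^2 + z^2 - 2
use: trace(a^-1 b a^-1 b^-1) = trace(b a^-1 b^-1) * trace(a) - trace(b a^-1 b^-1 a) = x*y*z - y^2 - z^2 + 2
apply: trace(a^-1 b^-1 a^-3 b) = trace(a^-1 b a^-1 b^-1 a^-1) * trace(a) - trace(a^-1 b a^-1 b^-1) = x^3*y*z - x^2*y^2 - x^2*z^2 - x*y*z + x^2 + y^2 + z^2 - 2
use: trace(a^-2 b a^-2 b^-1 a^-1) = trace(a^-1 b^-1 a^-3 b) * trace(a) - trace(a^-1 b^-1 a^-3 b a) = x^4*y*z - x^3*y^2 - x^3*z^2 - x^2*y*z + x*y^2 + x*z^2 + x
trace(a^-1 b a^-2 b^-1) = trace(b^-1 a^-1 b a^-1) * trace(a) - trace(b^-1 a^-1 b) = x^2*y*z - x*y^2 - x*z^2 + x
use: trace(a^-2 b a^-2 b^-1) = trace(a^-1 b a^-2 b^-1) * trace(a) - trace(a^-1 b a^-2 b^-1 a) = x^3*y*z - x^2*y^2 - x^2*z^2 + 2
trace(a^-2 b^-1 a^-4 b) = trace(a^-2 b a^-2 b^-1 a^-1) * trace(a) - trace(a^-2 b a^-2 b^-1) = x^5*y*z - x^4*y^2 - x^4*z^2 - 2*x^3*y*z + 2*x^2*y^2 + 2*x^2*z^2 + x^2 - 2
apply: trace(b^-1 a^-4 b^-1 a^-2) = trace(a^-2 b^-1 a^-4) * trace(b) - trace(a^-2 b^-1 a^-4 b) = x^4*z^2 - 2*x^3*y*z + x^2*y^2 - 2*x^2*z^2 + 3*x*y*z - x^2 - y^2 + 2

x^4*z^2 - 2*x^3*y*z + x^2*y^2 - 2*x^2*z^2 + 3*x*y*z - x^2 - y^2 + 2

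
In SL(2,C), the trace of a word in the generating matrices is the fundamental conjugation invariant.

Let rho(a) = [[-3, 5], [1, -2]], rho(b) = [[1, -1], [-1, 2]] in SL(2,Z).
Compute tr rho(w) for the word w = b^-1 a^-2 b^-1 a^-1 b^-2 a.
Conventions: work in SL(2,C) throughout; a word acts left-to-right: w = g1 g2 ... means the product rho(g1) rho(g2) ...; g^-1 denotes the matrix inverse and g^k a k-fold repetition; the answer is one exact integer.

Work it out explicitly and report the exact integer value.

374

rho(b^-1) = [[2, 1], [1, 1]]
... * rho(a^-1) = [[-2, -5], [-1, -3]]  ->  [[-5, -13], [-3, -8]]
... * rho(a^-1) = [[-2, -5], [-1, -3]]  ->  [[23, 64], [14, 39]]
... * rho(b^-1) = [[2, 1], [1, 1]]  ->  [[110, 87], [67, 53]]
... * rho(a^-1) = [[-2, -5], [-1, -3]]  ->  [[-307, -811], [-187, -494]]
... * rho(b^-1) = [[2, 1], [1, 1]]  ->  [[-1425, -1118], [-868, -681]]
... * rho(b^-1) = [[2, 1], [1, 1]]  ->  [[-3968, -2543], [-2417, -1549]]
... * rho(a) = [[-3, 5], [1, -2]]  ->  [[9361, -14754], [5702, -8987]]
tr = 9361 + -8987 = 374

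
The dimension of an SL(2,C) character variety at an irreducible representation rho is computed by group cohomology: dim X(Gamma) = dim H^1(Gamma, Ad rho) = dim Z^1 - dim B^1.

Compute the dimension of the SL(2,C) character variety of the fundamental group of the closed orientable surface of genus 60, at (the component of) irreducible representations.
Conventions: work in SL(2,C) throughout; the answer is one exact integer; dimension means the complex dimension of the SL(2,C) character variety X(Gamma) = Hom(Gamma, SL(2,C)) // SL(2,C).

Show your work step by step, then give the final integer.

354

pi_1 of the closed genus-60 surface has 120 generators bound by the single product-of-commutators relator.
A cocycle assigns one sl_2 vector per generator subject to the relator condition d_2(z) = 0: dim of the unconstrained space is 3*2g = 360.
H^2 = coker(d_2) is dual to H^0 = 0 at irreducible rho (Poincare duality), so d_2 is onto: dim Z^1 = 357.
dim B^1 = 3 (coboundaries, injective at irreducible rho).
dim H^1 = 357 - 3 = 354 = dim X.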